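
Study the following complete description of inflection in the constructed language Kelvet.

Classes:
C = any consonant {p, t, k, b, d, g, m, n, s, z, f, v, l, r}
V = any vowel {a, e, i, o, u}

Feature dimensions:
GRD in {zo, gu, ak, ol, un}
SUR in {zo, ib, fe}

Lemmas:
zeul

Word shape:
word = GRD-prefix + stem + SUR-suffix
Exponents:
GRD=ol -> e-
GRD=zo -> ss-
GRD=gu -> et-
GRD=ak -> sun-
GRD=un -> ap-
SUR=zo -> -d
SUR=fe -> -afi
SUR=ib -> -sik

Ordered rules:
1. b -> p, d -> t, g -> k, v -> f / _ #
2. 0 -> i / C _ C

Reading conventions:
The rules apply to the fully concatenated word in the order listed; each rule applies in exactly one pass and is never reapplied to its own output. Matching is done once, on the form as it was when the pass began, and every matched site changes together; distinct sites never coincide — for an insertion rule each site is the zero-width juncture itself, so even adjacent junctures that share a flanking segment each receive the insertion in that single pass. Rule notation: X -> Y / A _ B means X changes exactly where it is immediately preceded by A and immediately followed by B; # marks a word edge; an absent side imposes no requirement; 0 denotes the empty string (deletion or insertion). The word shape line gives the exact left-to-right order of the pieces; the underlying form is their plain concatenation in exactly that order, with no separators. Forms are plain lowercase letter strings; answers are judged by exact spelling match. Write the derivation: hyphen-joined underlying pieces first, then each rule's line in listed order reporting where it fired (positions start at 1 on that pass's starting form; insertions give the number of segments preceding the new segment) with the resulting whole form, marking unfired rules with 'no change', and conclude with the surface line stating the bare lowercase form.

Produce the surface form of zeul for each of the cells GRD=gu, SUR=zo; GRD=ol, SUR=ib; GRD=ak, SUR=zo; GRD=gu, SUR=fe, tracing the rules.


cell GRD=gu, SUR=zo:
underlying: et-zeul-d
1. b -> p, d -> t, g -> k, v -> f / _ #: fires at position(s) 7: etzeult
2. 0 -> i / C _ C: inserts after position(s) 2, 6: etizeulit
surface: etizeulit

cell GRD=ol, SUR=ib:
underlying: e-zeul-sik
1. b -> p, d -> t, g -> k, v -> f / _ #: no change
2. 0 -> i / C _ C: inserts after position(s) 5: ezeulisik
surface: ezeulisik

cell GRD=ak, SUR=zo:
underlying: sun-zeul-d
1. b -> p, d -> t, g -> k, v -> f / _ #: fires at position(s) 8: sunzeult
2. 0 -> i / C _ C: inserts after position(s) 3, 7: sunizeulit
surface: sunizeulit

cell GRD=gu, SUR=fe:
underlying: et-zeul-afi
1. b -> p, d -> t, g -> k, v -> f / _ #: no change
2. 0 -> i / C _ C: inserts after position(s) 2: etizeulafi
surface: etizeulafi


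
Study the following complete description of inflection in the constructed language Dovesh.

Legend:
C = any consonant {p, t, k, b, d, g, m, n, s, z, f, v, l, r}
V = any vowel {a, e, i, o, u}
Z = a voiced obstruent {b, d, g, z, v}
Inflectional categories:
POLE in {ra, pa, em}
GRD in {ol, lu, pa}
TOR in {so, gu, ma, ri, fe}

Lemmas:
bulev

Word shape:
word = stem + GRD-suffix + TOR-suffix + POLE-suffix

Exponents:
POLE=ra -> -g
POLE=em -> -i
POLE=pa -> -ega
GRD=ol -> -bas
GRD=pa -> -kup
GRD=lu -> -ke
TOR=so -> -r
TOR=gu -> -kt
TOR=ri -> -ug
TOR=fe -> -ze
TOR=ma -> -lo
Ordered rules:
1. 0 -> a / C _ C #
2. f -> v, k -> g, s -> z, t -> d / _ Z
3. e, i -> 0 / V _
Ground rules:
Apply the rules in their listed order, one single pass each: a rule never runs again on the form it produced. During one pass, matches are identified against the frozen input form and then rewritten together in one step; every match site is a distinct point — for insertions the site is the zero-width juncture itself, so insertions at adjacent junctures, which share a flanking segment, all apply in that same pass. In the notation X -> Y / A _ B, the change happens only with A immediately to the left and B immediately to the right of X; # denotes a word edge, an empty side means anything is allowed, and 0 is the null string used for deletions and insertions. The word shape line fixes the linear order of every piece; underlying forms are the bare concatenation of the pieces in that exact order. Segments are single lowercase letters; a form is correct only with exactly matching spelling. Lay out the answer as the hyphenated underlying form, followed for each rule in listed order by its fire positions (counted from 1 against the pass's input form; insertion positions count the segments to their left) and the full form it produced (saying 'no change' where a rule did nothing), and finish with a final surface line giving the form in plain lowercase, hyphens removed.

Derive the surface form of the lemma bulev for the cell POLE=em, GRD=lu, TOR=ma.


underlying: bulev-ke-lo-i
1. 0 -> a / C _ C #: no change
2. f -> v, k -> g, s -> z, t -> d / _ Z: no change
3. e, i -> 0 / V _: fires at position(s) 10: bulevkelo
surface: bulevkelo


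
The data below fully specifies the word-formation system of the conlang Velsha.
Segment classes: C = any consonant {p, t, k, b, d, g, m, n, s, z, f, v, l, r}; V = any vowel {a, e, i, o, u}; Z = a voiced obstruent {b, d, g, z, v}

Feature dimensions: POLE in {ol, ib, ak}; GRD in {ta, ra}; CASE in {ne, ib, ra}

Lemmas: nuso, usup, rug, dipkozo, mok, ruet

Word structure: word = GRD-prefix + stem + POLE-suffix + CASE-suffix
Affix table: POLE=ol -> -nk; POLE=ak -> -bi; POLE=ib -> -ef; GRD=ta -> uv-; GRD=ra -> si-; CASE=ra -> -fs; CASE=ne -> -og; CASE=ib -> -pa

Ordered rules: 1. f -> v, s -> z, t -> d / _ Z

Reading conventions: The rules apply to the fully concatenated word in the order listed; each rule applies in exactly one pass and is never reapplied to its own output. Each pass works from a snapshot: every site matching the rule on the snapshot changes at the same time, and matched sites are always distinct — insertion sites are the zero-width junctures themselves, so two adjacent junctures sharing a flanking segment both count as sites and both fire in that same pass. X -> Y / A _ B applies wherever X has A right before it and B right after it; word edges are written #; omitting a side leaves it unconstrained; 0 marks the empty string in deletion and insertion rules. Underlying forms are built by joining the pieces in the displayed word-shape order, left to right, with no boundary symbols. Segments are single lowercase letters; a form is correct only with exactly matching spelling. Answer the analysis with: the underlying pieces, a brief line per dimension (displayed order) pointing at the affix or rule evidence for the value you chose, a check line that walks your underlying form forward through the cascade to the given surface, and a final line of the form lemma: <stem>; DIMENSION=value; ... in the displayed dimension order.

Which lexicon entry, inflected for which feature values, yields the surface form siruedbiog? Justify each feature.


underlying: si-ruet-bi-og
POLE=ak - signalled by the affix -bi
GRD=ra - signalled by the affix si-
CASE=ne - signalled by the affix -og
check: siruetbiog -> siruedbiog
lemma: ruet; POLE=ak; GRD=ra; CASE=ne


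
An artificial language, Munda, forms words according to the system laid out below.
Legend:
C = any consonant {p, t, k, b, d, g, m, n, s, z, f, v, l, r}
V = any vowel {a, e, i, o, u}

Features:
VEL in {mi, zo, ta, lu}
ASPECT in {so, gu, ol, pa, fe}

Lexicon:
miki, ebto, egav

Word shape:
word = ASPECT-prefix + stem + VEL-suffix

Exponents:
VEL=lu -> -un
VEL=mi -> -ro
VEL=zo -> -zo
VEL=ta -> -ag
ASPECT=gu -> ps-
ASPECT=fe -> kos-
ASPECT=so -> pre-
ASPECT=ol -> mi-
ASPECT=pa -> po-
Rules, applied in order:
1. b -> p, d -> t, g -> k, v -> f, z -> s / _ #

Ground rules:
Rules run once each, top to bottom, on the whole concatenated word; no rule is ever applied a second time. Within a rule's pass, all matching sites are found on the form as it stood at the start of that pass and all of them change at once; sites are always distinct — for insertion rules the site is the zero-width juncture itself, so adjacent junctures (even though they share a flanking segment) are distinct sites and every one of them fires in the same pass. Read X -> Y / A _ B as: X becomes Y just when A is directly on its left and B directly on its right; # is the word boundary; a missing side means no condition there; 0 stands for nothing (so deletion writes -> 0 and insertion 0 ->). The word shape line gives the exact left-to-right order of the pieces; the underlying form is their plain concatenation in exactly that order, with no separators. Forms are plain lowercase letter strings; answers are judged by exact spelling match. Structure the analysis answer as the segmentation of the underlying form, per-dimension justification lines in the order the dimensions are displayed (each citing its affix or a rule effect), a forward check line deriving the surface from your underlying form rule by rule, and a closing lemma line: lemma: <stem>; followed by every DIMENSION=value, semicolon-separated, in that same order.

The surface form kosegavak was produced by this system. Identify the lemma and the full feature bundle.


underlying: kos-egav-ag
VEL=ta - signalled by the affix -ag
ASPECT=fe - signalled by the affix kos-
check: kosegavag -> kosegavak
lemma: egav; VEL=ta; ASPECT=fe


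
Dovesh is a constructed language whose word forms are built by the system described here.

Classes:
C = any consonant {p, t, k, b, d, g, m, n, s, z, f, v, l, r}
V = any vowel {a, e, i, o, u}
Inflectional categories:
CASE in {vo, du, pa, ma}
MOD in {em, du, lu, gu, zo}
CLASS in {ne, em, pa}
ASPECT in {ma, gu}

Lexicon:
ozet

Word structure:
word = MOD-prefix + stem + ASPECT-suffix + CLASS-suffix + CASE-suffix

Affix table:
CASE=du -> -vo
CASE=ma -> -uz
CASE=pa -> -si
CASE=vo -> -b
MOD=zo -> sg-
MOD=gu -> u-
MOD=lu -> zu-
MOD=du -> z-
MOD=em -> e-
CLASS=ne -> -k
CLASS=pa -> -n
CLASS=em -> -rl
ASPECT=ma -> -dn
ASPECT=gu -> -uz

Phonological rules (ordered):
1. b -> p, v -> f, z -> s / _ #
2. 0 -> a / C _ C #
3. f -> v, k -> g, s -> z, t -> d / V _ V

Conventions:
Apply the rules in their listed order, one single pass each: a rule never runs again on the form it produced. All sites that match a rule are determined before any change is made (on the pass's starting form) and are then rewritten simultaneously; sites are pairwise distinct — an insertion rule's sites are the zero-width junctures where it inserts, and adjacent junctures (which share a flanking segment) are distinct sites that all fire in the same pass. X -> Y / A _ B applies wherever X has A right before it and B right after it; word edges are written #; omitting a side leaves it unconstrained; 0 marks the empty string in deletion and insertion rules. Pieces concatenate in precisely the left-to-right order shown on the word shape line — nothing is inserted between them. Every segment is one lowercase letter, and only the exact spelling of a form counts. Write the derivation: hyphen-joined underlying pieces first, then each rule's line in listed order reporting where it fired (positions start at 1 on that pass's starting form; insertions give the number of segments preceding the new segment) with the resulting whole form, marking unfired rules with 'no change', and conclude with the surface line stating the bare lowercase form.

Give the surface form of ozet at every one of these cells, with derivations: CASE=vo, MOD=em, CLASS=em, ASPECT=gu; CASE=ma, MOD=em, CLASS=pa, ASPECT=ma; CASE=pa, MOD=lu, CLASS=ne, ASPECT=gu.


cell CASE=vo, MOD=em, CLASS=em, ASPECT=gu:
underlying: e-ozet-uz-rl-b
1. b -> p, v -> f, z -> s / _ #: fires at position(s) 10: eozetuzrlp
2. 0 -> a / C _ C #: inserts after position(s) 9: eozetuzrlap
3. f -> v, k -> g, s -> z, t -> d / V _ V: fires at position(s) 5: eozeduzrlap
surface: eozeduzrlap

cell CASE=ma, MOD=em, CLASS=pa, ASPECT=ma:
underlying: e-ozet-dn-n-uz
1. b -> p, v -> f, z -> s / _ #: fires at position(s) 10: eozetdnnus
2. 0 -> a / C _ C #: no change
3. f -> v, k -> g, s -> z, t -> d / V _ V: no change
surface: eozetdnnus

cell CASE=pa, MOD=lu, CLASS=ne, ASPECT=gu:
underlying: zu-ozet-uz-k-si
1. b -> p, v -> f, z -> s / _ #: no change
2. 0 -> a / C _ C #: no change
3. f -> v, k -> g, s -> z, t -> d / V _ V: fires at position(s) 6: zuozeduzksi
surface: zuozeduzksi


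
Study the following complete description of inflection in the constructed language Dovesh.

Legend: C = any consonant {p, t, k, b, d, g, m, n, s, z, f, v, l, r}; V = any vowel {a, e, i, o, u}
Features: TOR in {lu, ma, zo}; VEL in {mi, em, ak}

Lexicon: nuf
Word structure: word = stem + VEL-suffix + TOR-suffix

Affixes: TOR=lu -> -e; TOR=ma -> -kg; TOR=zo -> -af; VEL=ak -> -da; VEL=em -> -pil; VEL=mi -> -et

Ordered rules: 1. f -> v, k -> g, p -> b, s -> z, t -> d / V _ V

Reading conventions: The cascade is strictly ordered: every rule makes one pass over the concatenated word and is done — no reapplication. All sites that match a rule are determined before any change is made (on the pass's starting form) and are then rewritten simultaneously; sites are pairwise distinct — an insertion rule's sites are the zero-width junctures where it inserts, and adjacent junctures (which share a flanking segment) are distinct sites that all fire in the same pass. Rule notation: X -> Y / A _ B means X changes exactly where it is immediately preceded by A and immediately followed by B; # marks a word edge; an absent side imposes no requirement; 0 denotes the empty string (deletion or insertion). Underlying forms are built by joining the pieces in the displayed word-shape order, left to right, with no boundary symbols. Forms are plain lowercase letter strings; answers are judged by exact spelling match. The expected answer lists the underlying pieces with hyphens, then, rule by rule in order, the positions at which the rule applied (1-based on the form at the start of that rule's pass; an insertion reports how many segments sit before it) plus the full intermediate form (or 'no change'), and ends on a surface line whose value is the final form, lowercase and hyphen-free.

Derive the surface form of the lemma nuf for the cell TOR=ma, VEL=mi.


underlying: nuf-et-kg
1. f -> v, k -> g, p -> b, s -> z, t -> d / V _ V: fires at position(s) 3: nuvetkg
surface: nuvetkg


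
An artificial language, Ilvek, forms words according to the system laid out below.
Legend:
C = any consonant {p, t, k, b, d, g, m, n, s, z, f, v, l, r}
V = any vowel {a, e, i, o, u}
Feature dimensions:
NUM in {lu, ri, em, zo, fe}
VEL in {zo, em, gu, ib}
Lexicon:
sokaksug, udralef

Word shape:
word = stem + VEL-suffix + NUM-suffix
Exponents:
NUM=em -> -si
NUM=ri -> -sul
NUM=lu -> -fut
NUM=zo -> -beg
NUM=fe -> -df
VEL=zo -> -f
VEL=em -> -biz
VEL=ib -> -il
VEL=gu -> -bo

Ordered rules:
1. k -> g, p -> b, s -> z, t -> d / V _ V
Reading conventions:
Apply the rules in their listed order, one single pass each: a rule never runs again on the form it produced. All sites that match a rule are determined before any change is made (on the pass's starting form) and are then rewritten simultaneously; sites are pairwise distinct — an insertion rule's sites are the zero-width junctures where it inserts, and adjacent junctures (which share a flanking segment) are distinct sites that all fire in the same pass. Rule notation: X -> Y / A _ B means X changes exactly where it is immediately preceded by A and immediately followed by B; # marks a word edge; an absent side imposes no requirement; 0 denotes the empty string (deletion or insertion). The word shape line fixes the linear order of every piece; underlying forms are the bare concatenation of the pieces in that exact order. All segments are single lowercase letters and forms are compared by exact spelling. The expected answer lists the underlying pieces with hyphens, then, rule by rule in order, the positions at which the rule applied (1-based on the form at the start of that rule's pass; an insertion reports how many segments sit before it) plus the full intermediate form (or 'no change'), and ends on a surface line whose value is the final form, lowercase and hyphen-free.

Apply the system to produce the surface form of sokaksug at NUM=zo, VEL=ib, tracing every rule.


underlying: sokaksug-il-beg
1. k -> g, p -> b, s -> z, t -> d / V _ V: fires at position(s) 3: sogaksugilbeg
surface: sogaksugilbeg


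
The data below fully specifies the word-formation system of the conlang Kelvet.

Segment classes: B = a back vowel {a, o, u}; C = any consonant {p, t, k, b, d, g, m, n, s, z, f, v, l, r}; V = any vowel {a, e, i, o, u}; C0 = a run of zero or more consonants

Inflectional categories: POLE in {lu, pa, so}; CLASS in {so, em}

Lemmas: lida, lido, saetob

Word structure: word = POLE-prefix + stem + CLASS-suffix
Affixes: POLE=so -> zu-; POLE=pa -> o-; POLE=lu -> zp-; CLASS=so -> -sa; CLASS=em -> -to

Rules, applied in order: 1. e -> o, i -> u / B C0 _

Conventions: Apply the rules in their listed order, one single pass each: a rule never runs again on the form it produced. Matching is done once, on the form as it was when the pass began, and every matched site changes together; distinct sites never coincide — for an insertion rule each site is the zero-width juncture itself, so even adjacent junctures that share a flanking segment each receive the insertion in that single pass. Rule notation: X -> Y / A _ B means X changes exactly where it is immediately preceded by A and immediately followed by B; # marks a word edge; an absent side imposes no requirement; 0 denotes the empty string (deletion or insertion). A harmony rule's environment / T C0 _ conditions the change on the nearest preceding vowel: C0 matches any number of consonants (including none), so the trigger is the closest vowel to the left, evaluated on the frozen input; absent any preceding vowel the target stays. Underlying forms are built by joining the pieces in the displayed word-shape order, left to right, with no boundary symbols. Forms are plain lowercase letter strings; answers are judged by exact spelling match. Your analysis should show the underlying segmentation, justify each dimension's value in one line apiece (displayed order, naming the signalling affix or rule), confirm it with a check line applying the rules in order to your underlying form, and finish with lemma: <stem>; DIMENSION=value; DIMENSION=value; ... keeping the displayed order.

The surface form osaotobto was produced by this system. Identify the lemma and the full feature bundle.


underlying: o-saetob-to
POLE=pa - signalled by the affix o-
CLASS=em - signalled by the affix -to
check: osaetobto -> osaotobto
lemma: saetob; POLE=pa; CLASS=em


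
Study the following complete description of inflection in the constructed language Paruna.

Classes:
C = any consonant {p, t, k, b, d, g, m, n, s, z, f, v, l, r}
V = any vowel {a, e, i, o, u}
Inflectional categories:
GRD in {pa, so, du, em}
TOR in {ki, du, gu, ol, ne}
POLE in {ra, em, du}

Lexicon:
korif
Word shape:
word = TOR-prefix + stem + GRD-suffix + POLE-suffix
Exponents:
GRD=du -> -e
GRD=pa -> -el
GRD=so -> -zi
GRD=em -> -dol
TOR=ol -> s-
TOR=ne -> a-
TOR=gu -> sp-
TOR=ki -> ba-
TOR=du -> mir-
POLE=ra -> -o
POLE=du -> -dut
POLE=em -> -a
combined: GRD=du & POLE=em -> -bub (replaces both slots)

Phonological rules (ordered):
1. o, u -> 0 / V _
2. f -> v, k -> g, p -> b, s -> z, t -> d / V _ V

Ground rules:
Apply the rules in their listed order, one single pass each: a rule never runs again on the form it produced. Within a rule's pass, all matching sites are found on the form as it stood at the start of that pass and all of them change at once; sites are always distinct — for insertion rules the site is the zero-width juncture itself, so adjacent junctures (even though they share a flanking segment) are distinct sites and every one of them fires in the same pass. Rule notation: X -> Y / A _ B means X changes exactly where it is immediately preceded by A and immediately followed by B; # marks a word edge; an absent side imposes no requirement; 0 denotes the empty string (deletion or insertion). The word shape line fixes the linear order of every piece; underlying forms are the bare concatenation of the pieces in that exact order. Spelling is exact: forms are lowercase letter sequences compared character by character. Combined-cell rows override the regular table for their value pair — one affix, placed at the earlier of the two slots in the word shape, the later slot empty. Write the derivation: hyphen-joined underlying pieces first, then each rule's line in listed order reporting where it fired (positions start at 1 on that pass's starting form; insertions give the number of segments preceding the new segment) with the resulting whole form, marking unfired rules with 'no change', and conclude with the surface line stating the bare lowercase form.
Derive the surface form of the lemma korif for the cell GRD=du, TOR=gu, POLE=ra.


underlying: sp-korif-e-o
1. o, u -> 0 / V _: fires at position(s) 9: spkorife
2. f -> v, k -> g, p -> b, s -> z, t -> d / V _ V: fires at position(s) 7: spkorive
surface: spkorive


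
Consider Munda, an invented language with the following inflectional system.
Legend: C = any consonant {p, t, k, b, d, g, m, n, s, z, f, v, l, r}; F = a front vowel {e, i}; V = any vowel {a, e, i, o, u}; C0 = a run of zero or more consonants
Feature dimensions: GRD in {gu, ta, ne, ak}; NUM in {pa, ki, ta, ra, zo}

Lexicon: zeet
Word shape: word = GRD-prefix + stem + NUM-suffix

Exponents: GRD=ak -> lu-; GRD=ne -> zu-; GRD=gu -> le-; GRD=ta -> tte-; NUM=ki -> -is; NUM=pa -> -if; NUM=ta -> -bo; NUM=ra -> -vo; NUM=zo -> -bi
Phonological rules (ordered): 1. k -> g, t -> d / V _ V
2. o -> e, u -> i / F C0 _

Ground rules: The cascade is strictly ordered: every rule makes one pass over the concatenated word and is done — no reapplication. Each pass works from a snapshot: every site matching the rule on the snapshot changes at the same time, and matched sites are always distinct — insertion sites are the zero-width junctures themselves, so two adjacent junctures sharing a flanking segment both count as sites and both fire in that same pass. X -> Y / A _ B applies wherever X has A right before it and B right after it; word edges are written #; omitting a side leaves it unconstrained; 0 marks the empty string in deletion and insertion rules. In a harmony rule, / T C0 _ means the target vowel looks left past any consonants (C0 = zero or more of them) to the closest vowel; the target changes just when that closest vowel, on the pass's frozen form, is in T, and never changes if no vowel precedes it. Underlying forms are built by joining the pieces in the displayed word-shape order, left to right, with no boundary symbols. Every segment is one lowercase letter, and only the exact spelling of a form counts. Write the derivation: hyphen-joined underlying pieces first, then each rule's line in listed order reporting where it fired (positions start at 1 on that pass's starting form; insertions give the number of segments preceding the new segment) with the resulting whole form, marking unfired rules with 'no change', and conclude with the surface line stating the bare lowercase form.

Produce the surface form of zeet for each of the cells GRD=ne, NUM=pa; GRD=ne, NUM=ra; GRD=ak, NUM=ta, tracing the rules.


cell GRD=ne, NUM=pa:
underlying: zu-zeet-if
1. k -> g, t -> d / V _ V: fires at position(s) 6: zuzeedif
2. o -> e, u -> i / F C0 _: no change
surface: zuzeedif

cell GRD=ne, NUM=ra:
underlying: zu-zeet-vo
1. k -> g, t -> d / V _ V: no change
2. o -> e, u -> i / F C0 _: fires at position(s) 8: zuzeetve
surface: zuzeetve

cell GRD=ak, NUM=ta:
underlying: lu-zeet-bo
1. k -> g, t -> d / V _ V: no change
2. o -> e, u -> i / F C0 _: fires at position(s) 8: luzeetbe
surface: luzeetbe


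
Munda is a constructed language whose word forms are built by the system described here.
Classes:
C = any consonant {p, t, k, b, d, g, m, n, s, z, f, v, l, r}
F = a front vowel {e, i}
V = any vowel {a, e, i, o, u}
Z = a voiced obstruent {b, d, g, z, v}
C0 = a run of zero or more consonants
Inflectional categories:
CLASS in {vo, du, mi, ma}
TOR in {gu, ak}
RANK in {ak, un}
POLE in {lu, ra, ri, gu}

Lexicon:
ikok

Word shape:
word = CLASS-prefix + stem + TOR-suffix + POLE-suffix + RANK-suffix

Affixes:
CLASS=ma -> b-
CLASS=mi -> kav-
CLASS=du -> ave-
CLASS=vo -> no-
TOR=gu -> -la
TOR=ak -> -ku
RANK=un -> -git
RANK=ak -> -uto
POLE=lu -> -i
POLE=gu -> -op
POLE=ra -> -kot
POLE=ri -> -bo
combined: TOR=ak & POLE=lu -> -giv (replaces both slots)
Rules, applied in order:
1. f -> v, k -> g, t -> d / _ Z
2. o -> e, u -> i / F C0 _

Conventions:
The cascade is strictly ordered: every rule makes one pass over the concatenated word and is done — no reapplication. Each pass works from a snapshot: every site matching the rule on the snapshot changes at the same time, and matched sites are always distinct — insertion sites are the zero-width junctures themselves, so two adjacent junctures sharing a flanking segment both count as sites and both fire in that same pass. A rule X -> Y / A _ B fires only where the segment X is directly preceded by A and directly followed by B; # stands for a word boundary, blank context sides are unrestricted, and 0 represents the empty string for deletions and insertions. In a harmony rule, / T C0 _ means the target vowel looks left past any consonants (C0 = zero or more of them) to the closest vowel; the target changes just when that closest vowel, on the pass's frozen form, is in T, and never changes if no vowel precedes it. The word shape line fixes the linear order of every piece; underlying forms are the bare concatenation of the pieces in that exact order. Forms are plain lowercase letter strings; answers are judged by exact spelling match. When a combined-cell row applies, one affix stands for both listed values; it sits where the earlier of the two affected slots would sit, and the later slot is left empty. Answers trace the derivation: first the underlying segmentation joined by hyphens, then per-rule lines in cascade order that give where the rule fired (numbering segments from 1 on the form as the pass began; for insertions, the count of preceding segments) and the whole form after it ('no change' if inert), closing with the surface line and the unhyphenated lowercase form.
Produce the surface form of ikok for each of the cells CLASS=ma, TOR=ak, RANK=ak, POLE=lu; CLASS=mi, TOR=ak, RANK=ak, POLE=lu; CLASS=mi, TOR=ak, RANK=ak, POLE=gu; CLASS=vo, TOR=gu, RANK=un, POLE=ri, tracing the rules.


cell CLASS=ma, TOR=ak, RANK=ak, POLE=lu:
underlying: b-ikok-giv-uto
1. f -> v, k -> g, t -> d / _ Z: fires at position(s) 5: bikoggivuto
2. o -> e, u -> i / F C0 _: fires at position(s) 4, 9: bikeggivito
surface: bikeggivito

cell CLASS=mi, TOR=ak, RANK=ak, POLE=lu:
underlying: kav-ikok-giv-uto
1. f -> v, k -> g, t -> d / _ Z: fires at position(s) 7: kavikoggivuto
2. o -> e, u -> i / F C0 _: fires at position(s) 6, 11: kavikeggivito
surface: kavikeggivito

cell CLASS=mi, TOR=ak, RANK=ak, POLE=gu:
underlying: kav-ikok-ku-op-uto
1. f -> v, k -> g, t -> d / _ Z: no change
2. o -> e, u -> i / F C0 _: fires at position(s) 6: kavikekkuoputo
surface: kavikekkuoputo

cell CLASS=vo, TOR=gu, RANK=un, POLE=ri:
underlying: no-ikok-la-bo-git
1. f -> v, k -> g, t -> d / _ Z: no change
2. o -> e, u -> i / F C0 _: fires at position(s) 5: noikeklabogit
surface: noikeklabogit


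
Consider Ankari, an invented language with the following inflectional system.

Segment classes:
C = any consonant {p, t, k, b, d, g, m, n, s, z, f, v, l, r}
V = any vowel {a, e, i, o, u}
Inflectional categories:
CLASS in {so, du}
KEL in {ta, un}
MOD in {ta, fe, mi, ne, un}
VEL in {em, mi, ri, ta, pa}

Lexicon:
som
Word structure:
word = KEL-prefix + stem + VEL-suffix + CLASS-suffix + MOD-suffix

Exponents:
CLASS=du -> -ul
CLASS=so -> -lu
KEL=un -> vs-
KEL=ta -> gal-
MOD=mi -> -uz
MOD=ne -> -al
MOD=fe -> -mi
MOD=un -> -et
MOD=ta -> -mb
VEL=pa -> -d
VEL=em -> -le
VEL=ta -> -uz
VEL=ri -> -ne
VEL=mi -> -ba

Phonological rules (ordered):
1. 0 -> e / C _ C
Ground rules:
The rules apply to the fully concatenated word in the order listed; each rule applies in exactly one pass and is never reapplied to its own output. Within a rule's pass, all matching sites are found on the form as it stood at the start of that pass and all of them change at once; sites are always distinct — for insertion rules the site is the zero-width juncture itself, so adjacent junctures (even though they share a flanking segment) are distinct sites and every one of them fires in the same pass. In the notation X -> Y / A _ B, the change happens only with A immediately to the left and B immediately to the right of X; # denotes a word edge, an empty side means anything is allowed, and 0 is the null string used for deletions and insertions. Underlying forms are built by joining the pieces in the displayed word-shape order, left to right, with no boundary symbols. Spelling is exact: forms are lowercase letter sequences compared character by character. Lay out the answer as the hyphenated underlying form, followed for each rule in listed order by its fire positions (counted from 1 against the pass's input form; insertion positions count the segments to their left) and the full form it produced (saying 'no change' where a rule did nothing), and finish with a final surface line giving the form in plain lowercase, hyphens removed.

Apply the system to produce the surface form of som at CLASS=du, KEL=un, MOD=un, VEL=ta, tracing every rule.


underlying: vs-som-uz-ul-et
1. 0 -> e / C _ C: inserts after position(s) 1, 2: vesesomuzulet
surface: vesesomuzulet


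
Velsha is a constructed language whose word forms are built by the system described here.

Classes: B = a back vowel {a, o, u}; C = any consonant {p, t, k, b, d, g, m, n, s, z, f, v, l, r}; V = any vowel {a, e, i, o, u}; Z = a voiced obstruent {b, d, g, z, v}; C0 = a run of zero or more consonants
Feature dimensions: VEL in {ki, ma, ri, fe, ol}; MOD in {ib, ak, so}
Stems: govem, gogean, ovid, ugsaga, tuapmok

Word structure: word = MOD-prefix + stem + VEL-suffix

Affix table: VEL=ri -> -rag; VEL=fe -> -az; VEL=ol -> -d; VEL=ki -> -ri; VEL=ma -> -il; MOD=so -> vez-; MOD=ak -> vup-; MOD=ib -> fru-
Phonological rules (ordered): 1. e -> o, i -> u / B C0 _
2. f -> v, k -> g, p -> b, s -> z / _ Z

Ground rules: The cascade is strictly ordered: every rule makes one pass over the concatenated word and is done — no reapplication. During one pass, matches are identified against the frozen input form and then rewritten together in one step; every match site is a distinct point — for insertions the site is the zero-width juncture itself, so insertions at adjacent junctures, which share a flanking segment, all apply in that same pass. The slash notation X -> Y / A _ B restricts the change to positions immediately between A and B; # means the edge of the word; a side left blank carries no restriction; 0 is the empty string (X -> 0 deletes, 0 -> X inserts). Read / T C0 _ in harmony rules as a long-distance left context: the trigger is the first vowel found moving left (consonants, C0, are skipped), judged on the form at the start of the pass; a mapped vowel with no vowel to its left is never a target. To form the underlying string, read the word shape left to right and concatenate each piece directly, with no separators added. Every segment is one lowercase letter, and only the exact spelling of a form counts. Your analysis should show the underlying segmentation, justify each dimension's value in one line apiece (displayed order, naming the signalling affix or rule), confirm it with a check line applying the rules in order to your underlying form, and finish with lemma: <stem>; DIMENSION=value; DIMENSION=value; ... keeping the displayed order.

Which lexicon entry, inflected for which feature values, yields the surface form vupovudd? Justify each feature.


underlying: vup-ovid-d
VEL=ol - signalled by the affix -d
MOD=ak - signalled by the affix vup-
check: vupovidd -> vupovudd -> vupovudd
lemma: ovid; VEL=ol; MOD=ak


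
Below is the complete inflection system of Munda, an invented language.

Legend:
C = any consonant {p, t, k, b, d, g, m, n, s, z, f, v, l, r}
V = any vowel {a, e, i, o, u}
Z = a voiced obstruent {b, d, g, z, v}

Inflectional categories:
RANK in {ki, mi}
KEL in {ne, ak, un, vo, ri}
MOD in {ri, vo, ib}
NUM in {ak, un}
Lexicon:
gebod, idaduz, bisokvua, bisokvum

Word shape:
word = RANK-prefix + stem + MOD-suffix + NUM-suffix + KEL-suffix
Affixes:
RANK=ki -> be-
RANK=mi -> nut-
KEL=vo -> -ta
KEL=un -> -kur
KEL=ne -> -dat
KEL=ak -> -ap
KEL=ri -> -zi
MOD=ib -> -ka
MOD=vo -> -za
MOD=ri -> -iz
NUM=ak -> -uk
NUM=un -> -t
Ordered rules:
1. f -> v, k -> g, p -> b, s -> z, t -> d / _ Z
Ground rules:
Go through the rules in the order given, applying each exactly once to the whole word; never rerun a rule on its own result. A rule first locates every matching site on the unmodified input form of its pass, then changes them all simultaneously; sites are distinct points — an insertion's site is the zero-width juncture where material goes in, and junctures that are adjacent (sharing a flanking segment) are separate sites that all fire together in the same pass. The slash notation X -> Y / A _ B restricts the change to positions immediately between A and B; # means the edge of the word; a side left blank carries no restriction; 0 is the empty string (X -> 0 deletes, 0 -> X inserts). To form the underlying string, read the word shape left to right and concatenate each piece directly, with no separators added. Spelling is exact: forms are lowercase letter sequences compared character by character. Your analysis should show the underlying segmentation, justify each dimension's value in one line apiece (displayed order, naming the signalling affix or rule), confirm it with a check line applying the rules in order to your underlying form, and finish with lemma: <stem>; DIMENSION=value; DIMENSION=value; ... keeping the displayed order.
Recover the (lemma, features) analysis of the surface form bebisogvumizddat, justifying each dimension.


underlying: be-bisokvum-iz-t-dat
RANK=ki - signalled by the affix be-
KEL=ne - signalled by the affix -dat
MOD=ri - signalled by the affix -iz
NUM=un - signalled by the affix -t
check: bebisokvumiztdat -> bebisogvumizddat
lemma: bisokvum; RANK=ki; KEL=ne; MOD=ri; NUM=un


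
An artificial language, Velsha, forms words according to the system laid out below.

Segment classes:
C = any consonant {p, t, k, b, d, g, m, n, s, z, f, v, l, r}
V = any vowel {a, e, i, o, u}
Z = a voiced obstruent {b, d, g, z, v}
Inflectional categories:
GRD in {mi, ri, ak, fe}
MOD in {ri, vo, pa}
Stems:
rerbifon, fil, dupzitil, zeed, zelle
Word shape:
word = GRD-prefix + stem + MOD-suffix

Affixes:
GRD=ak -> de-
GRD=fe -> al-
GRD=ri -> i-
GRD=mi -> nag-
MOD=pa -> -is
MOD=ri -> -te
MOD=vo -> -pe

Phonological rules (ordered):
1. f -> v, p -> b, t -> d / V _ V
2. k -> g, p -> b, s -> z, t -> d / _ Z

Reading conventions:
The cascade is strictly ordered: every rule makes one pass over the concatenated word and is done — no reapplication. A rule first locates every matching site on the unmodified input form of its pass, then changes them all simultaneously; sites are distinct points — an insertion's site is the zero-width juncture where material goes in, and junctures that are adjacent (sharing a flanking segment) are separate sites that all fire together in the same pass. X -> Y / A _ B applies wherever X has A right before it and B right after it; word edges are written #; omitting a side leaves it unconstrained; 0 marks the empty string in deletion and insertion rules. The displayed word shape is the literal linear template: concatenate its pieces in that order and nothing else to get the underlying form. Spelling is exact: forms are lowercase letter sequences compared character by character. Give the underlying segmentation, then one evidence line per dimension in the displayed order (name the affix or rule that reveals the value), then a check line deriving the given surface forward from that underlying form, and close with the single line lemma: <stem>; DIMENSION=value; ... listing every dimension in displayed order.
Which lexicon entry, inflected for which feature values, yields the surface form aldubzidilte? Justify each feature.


underlying: al-dupzitil-te
GRD=fe - signalled by the affix al-
MOD=ri - signalled by the affix -te
check: aldupzitilte -> aldupzidilte -> aldubzidilte
lemma: dupzitil; GRD=fe; MOD=ri


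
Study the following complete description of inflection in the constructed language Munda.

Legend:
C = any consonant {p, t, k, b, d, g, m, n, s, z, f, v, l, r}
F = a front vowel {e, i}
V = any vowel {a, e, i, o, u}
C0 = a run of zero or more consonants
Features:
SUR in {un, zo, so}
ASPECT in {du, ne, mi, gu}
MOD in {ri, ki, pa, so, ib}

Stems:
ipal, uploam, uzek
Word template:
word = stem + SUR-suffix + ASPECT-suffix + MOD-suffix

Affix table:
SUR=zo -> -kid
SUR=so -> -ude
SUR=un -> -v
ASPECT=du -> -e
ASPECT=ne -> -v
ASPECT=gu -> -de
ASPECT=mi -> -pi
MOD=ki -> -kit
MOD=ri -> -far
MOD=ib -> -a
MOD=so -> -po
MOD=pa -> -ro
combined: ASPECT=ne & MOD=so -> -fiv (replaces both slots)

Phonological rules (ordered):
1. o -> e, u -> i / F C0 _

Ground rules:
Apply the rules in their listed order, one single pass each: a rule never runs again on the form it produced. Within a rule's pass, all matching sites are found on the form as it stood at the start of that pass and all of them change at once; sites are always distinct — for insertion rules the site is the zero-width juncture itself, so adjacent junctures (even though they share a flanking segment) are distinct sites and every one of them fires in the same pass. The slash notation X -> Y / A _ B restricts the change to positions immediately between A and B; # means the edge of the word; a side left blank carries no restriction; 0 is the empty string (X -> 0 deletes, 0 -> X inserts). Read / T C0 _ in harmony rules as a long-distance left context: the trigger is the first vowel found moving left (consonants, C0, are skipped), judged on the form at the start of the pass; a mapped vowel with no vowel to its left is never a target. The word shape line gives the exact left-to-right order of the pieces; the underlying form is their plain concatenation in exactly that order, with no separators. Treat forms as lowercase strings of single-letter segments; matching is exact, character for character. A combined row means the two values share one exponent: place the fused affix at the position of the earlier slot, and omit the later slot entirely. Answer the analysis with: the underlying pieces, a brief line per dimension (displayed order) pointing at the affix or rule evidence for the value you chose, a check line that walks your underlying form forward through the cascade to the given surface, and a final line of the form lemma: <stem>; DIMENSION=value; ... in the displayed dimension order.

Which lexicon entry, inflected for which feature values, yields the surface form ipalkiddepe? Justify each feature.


underlying: ipal-kid-de-po
SUR=zo - signalled by the affix -kid
ASPECT=gu - signalled by the affix -de
MOD=so - signalled by the affix -po
check: ipalkiddepo -> ipalkiddepe
lemma: ipal; SUR=zo; ASPECT=gu; MOD=so


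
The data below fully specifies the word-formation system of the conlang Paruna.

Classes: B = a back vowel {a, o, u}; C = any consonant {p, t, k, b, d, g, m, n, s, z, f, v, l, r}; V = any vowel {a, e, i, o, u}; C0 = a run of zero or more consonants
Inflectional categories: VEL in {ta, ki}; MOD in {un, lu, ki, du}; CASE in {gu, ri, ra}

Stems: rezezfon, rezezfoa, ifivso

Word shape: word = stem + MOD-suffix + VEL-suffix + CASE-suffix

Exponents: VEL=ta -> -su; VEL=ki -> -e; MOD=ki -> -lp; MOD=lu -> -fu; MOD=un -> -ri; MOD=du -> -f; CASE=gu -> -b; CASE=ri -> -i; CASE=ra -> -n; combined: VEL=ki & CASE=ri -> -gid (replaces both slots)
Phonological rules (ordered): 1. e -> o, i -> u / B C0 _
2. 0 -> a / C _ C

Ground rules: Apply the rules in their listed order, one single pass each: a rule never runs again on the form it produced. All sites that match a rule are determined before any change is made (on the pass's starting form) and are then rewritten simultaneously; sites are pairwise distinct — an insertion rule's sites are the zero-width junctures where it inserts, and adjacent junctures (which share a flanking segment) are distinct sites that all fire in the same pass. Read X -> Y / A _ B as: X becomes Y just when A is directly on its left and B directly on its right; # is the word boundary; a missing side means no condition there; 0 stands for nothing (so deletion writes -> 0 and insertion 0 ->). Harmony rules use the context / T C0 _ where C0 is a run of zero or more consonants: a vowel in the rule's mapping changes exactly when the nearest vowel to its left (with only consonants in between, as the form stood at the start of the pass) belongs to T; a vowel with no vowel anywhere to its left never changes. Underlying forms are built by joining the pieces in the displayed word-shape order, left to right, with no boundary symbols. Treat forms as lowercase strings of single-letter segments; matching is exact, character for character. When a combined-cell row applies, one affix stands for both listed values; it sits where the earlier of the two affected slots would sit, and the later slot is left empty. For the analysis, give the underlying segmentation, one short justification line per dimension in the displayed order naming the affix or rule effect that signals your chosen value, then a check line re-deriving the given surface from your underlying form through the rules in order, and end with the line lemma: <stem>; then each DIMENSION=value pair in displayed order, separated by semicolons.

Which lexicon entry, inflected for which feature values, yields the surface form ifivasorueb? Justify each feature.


underlying: ifivso-ri-e-b
VEL=ki - signalled by the affix -e
MOD=un - signalled by the affix -ri
CASE=gu - signalled by the affix -b
check: ifivsorieb -> ifivsorueb -> ifivasorueb
lemma: ifivso; VEL=ki; MOD=un; CASE=gu
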